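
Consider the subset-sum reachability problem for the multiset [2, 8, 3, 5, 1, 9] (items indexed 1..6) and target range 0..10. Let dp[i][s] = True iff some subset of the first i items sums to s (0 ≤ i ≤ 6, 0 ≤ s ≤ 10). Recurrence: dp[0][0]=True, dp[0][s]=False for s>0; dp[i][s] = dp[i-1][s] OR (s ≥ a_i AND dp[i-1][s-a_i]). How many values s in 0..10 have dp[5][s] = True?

11

i\s   0   1   2   3   4   5   6   7   8   9  10
  0   T   F   F   F   F   F   F   F   F   F   F
  1   T   F   T   F   F   F   F   F   F   F   F
  2   T   F   T   F   F   F   F   F   T   F   T
  3   T   F   T   T   F   T   F   F   T   F   T
  4   T   F   T   T   F   T   F   T   T   F   T
  5   T   T   T   T   T   T   T   T   T   T   T
  6   T   T   T   T   T   T   T   T   T   T   T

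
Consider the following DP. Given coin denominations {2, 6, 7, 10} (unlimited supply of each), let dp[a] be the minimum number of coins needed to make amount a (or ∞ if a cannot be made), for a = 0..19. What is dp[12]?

2

 a  0  1  2  3  4  5  6  7  8  9 10 11 12 13 14 15 16 17 18 19
dp  0  -  1  -  2  -  1  1  2  2  1  3  2  2  2  3  2  2  3  3
(- denotes ∞ / unreachable)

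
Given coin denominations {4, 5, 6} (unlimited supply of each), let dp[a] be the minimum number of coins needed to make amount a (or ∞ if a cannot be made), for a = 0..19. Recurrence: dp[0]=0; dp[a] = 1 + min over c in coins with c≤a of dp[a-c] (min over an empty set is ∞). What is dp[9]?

2

 a  0  1  2  3  4  5  6  7  8  9 10 11 12 13 14 15 16 17 18 19
dp  0  -  -  -  1  1  1  -  2  2  2  2  2  3  3  3  3  3  3  4
(- denotes ∞ / unreachable)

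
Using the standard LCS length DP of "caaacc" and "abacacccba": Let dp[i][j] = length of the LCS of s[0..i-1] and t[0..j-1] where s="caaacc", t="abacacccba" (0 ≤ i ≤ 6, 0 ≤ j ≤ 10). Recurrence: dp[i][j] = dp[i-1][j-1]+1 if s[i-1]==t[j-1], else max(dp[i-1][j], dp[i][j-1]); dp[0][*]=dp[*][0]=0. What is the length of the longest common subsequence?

5

   ''  a  b  a  c  a  c  c  c  b  a
''  0  0  0  0  0  0  0  0  0  0  0
 c  0  0  0  0  1  1  1  1  1  1  1
 a  0  1  1  1  1  2  2  2  2  2  2
 a  0  1  1  2  2  2  2  2  2  2  3
 a  0  1  1  2  2  3  3  3  3  3  3
 c  0  1  1  2  3  3  4  4  4  4  4
 c  0  1  1  2  3  3  4  5  5  5  5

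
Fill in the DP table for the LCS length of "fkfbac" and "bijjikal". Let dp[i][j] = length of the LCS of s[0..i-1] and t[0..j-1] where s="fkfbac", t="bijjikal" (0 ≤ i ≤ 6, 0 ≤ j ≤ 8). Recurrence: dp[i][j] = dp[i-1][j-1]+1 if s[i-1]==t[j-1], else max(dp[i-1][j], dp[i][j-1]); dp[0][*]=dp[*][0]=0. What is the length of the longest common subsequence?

2

   ''  b  i  j  j  i  k  a  l
''  0  0  0  0  0  0  0  0  0
 f  0  0  0  0  0  0  0  0  0
 k  0  0  0  0  0  0  1  1  1
 f  0  0  0  0  0  0  1  1  1
 b  0  1  1  1  1  1  1  1  1
 a  0  1  1  1  1  1  1  2  2
 c  0  1  1  1  1  1  1  2  2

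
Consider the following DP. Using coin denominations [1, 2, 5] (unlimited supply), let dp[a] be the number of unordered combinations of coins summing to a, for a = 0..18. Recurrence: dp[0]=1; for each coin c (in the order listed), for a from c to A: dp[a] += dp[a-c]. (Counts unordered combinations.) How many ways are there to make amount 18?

after  coin     0     1     2     3     4     5     6     7     8     9    10    11    12    13    14    15    16    17    18
          1     1     1     1     1     1     1     1     1     1     1     1     1     1     1     1     1     1     1     1
          2     1     1     2     2     3     3     4     4     5     5     6     6     7     7     8     8     9     9    10
          5     1     1     2     2     3     4     5     6     7     8    10    11    13    14    16    18    20    22    24

24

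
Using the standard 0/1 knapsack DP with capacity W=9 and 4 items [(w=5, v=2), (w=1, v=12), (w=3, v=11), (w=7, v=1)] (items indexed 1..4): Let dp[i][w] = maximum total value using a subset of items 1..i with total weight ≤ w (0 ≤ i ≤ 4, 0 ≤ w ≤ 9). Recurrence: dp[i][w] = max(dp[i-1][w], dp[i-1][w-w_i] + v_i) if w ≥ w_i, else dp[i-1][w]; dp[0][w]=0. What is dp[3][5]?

23

i\w   0   1   2   3   4   5   6   7   8   9
  0   0   0   0   0   0   0   0   0   0   0
  1   0   0   0   0   0   2   2   2   2   2
  2   0  12  12  12  12  12  14  14  14  14
  3   0  12  12  12  23  23  23  23  23  25
  4   0  12  12  12  23  23  23  23  23  25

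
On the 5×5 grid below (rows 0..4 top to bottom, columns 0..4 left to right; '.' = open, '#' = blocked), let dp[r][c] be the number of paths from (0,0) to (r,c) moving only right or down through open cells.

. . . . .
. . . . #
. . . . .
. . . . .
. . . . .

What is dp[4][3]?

35

r\c   0   1   2   3   4
  0   1   1   1   1   1
  1   1   2   3   4   0
  2   1   3   6  10  10
  3   1   4  10  20  30
  4   1   5  15  35  65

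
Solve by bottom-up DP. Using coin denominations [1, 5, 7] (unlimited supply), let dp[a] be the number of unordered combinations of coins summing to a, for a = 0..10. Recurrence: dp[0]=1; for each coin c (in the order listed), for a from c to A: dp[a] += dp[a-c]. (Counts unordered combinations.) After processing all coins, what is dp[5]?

2

after  coin     0     1     2     3     4     5     6     7     8     9    10
          1     1     1     1     1     1     1     1     1     1     1     1
          5     1     1     1     1     1     2     2     2     2     2     3
          7     1     1     1     1     1     2     2     3     3     3     4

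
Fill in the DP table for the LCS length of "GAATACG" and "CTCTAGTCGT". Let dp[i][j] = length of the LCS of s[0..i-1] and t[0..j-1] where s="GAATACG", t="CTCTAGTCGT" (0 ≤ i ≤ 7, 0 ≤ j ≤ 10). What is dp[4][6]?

   ''  C  T  C  T  A  G  T  C  G  T
''  0  0  0  0  0  0  0  0  0  0  0
 G  0  0  0  0  0  0  1  1  1  1  1
 A  0  0  0  0  0  1  1  1  1  1  1
 A  0  0  0  0  0  1  1  1  1  1  1
 T  0  0  1  1  1  1  1  2  2  2  2
 A  0  0  1  1  1  2  2  2  2  2  2
 C  0  1  1  2  2  2  2  2  3  3  3
 G  0  1  1  2  2  2  3  3  3  4  4

1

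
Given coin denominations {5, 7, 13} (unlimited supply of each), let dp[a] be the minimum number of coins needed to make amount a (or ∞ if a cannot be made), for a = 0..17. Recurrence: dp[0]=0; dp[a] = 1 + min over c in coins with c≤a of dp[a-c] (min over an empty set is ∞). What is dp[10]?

 a  0  1  2  3  4  5  6  7  8  9 10 11 12 13 14 15 16 17
dp  0  -  -  -  -  1  -  1  -  -  2  -  2  1  2  3  -  3
(- denotes ∞ / unreachable)

2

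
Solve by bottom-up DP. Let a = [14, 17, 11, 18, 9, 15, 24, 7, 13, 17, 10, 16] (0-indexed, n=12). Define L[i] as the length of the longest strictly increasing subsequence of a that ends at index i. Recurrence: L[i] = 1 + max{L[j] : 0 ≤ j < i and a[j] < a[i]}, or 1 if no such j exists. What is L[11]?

   i    0    1    2    3    4    5    6    7    8    9   10   11
a[i]   14   17   11   18    9   15   24    7   13   17   10   16
L[i]    1    2    1    3    1    2    4    1    2    3    2    3

3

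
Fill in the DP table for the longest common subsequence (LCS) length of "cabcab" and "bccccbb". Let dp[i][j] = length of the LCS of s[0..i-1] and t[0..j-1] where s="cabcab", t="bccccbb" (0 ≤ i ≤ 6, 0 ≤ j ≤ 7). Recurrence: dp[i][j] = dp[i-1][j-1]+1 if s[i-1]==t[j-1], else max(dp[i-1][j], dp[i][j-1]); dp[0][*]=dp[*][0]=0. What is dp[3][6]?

   ''  b  c  c  c  c  b  b
''  0  0  0  0  0  0  0  0
 c  0  0  1  1  1  1  1  1
 a  0  0  1  1  1  1  1  1
 b  0  1  1  1  1  1  2  2
 c  0  1  2  2  2  2  2  2
 a  0  1  2  2  2  2  2  2
 b  0  1  2  2  2  2  3  3

2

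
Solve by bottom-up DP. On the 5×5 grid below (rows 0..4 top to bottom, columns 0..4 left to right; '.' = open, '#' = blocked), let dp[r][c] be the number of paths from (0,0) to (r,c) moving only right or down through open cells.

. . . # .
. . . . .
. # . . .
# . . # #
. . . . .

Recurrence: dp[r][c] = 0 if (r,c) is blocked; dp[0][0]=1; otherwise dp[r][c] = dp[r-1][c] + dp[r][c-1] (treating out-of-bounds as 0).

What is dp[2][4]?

9

r\c   0   1   2   3   4
  0   1   1   1   0   0
  1   1   2   3   3   3
  2   1   0   3   6   9
  3   0   0   3   0   0
  4   0   0   3   3   3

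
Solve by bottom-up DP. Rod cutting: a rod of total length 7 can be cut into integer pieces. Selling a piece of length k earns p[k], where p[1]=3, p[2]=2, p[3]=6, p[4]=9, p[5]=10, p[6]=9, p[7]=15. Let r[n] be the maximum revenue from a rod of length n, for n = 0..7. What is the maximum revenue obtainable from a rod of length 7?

21

   n    0    1    2    3    4    5    6    7
r[n]    0    3    6    9   12   15   18   21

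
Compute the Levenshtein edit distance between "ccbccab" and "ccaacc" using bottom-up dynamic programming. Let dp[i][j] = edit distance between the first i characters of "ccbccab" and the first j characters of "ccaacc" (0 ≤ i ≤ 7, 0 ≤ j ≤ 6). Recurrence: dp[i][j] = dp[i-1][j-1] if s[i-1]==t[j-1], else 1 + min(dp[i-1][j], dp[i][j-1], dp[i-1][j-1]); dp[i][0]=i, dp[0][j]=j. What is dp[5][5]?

   ''  c  c  a  a  c  c
''  0  1  2  3  4  5  6
 c  1  0  1  2  3  4  5
 c  2  1  0  1  2  3  4
 b  3  2  1  1  2  3  4
 c  4  3  2  2  2  2  3
 c  5  4  3  3  3  2  2
 a  6  5  4  3  3  3  3
 b  7  6  5  4  4  4  4

2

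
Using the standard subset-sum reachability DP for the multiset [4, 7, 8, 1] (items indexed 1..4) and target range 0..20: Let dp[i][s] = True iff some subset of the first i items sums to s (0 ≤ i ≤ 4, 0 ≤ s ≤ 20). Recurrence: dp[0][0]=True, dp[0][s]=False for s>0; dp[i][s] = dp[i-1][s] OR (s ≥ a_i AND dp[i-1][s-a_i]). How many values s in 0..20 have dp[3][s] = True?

i\s   0   1   2   3   4   5   6   7   8   9  10  11  12  13  14  15  16  17  18  19  20
  0   T   F   F   F   F   F   F   F   F   F   F   F   F   F   F   F   F   F   F   F   F
  1   T   F   F   F   T   F   F   F   F   F   F   F   F   F   F   F   F   F   F   F   F
  2   T   F   F   F   T   F   F   T   F   F   F   T   F   F   F   F   F   F   F   F   F
  3   T   F   F   F   T   F   F   T   T   F   F   T   T   F   F   T   F   F   F   T   F
  4   T   T   F   F   T   T   F   T   T   T   F   T   T   T   F   T   T   F   F   T   T

8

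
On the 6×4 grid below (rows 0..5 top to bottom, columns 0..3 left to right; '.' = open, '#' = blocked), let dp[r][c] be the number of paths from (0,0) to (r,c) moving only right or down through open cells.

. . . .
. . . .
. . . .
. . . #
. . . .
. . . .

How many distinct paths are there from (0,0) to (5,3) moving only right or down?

36

r\c   0   1   2   3
  0   1   1   1   1
  1   1   2   3   4
  2   1   3   6  10
  3   1   4  10   0
  4   1   5  15  15
  5   1   6  21  36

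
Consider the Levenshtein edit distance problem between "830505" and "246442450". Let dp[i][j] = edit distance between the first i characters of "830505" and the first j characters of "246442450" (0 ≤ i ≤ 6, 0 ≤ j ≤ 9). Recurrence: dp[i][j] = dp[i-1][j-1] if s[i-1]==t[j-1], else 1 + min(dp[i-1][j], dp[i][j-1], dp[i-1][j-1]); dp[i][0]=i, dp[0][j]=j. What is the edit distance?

   ''  2  4  6  4  4  2  4  5  0
''  0  1  2  3  4  5  6  7  8  9
 8  1  1  2  3  4  5  6  7  8  9
 3  2  2  2  3  4  5  6  7  8  9
 0  3  3  3  3  4  5  6  7  8  8
 5  4  4  4  4  4  5  6  7  7  8
 0  5  5  5  5  5  5  6  7  8  7
 5  6  6  6  6  6  6  6  7  7  8

8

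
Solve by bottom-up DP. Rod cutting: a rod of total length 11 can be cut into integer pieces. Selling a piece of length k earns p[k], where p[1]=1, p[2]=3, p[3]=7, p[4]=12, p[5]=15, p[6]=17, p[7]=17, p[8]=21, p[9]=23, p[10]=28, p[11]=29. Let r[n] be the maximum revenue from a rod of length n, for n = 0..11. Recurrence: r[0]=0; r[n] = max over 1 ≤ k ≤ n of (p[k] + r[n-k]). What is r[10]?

   n    0    1    2    3    4    5    6    7    8    9   10   11
r[n]    0    1    3    7   12   15   17   19   24   27   30   32

30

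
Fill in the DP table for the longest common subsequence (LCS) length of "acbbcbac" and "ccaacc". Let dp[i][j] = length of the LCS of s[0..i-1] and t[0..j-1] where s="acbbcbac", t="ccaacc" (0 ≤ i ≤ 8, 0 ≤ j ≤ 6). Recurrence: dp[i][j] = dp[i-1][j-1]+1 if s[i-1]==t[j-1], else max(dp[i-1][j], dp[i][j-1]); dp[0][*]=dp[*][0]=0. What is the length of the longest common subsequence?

   ''  c  c  a  a  c  c
''  0  0  0  0  0  0  0
 a  0  0  0  1  1  1  1
 c  0  1  1  1  1  2  2
 b  0  1  1  1  1  2  2
 b  0  1  1  1  1  2  2
 c  0  1  2  2  2  2  3
 b  0  1  2  2  2  2  3
 a  0  1  2  3  3  3  3
 c  0  1  2  3  3  4  4

4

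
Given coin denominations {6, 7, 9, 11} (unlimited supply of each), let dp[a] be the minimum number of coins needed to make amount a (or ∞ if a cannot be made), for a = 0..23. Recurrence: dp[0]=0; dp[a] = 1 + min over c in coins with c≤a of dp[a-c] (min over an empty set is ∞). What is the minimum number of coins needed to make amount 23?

 a  0  1  2  3  4  5  6  7  8  9 10 11 12 13 14 15 16 17 18 19 20 21 22 23
dp  0  -  -  -  -  -  1  1  -  1  -  1  2  2  2  2  2  2  2  3  2  3  2  3
(- denotes ∞ / unreachable)

3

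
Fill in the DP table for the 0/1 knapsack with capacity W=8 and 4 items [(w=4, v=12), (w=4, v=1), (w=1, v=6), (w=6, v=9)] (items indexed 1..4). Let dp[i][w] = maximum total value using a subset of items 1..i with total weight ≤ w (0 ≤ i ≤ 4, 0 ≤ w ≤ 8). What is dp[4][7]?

i\w   0   1   2   3   4   5   6   7   8
  0   0   0   0   0   0   0   0   0   0
  1   0   0   0   0  12  12  12  12  12
  2   0   0   0   0  12  12  12  12  13
  3   0   6   6   6  12  18  18  18  18
  4   0   6   6   6  12  18  18  18  18

18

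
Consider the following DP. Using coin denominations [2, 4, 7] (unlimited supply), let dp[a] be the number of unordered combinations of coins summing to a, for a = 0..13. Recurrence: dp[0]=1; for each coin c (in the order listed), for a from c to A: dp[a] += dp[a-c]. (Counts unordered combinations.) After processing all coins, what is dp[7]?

1

after  coin     0     1     2     3     4     5     6     7     8     9    10    11    12    13
          2     1     0     1     0     1     0     1     0     1     0     1     0     1     0
          4     1     0     1     0     2     0     2     0     3     0     3     0     4     0
          7     1     0     1     0     2     0     2     1     3     1     3     2     4     2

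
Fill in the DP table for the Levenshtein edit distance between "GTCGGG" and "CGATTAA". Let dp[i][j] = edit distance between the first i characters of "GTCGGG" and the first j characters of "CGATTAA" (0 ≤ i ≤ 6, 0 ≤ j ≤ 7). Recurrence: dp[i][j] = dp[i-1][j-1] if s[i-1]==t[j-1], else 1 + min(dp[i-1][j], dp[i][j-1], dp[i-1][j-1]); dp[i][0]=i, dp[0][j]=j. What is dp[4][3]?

3

   ''  C  G  A  T  T  A  A
''  0  1  2  3  4  5  6  7
 G  1  1  1  2  3  4  5  6
 T  2  2  2  2  2  3  4  5
 C  3  2  3  3  3  3  4  5
 G  4  3  2  3  4  4  4  5
 G  5  4  3  3  4  5  5  5
 G  6  5  4  4  4  5  6  6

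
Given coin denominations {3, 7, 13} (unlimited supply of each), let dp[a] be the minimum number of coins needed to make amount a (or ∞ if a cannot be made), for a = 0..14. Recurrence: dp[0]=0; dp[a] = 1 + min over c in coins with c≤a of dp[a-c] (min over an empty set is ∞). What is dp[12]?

4

 a  0  1  2  3  4  5  6  7  8  9 10 11 12 13 14
dp  0  -  -  1  -  -  2  1  -  3  2  -  4  1  2
(- denotes ∞ / unreachable)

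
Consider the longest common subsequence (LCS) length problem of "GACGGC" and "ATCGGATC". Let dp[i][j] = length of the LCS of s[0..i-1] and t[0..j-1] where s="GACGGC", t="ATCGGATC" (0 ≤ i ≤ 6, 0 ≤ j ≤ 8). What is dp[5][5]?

   ''  A  T  C  G  G  A  T  C
''  0  0  0  0  0  0  0  0  0
 G  0  0  0  0  1  1  1  1  1
 A  0  1  1  1  1  1  2  2  2
 C  0  1  1  2  2  2  2  2  3
 G  0  1  1  2  3  3  3  3  3
 G  0  1  1  2  3  4  4  4  4
 C  0  1  1  2  3  4  4  4  5

4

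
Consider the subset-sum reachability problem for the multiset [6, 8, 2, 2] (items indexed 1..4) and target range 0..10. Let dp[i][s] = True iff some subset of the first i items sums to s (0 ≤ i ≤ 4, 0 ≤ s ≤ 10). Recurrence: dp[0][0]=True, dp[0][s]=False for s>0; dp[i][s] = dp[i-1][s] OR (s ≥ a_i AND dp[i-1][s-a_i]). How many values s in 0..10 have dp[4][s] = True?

6

i\s   0   1   2   3   4   5   6   7   8   9  10
  0   T   F   F   F   F   F   F   F   F   F   F
  1   T   F   F   F   F   F   T   F   F   F   F
  2   T   F   F   F   F   F   T   F   T   F   F
  3   T   F   T   F   F   F   T   F   T   F   T
  4   T   F   T   F   T   F   T   F   T   F   T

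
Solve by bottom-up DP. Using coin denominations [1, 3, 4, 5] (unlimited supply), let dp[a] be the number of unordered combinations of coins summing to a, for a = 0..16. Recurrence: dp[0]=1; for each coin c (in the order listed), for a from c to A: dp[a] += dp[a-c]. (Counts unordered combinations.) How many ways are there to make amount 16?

after  coin     0     1     2     3     4     5     6     7     8     9    10    11    12    13    14    15    16
          1     1     1     1     1     1     1     1     1     1     1     1     1     1     1     1     1     1
          3     1     1     1     2     2     2     3     3     3     4     4     4     5     5     5     6     6
          4     1     1     1     2     3     3     4     5     6     7     8     9    11    12    13    15    17
          5     1     1     1     2     3     4     5     6     8    10    12    14    17    20    23    27    31

31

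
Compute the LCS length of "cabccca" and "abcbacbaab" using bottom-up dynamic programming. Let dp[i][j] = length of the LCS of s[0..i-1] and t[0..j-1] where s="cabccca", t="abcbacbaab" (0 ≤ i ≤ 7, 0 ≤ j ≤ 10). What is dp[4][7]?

   ''  a  b  c  b  a  c  b  a  a  b
''  0  0  0  0  0  0  0  0  0  0  0
 c  0  0  0  1  1  1  1  1  1  1  1
 a  0  1  1  1  1  2  2  2  2  2  2
 b  0  1  2  2  2  2  2  3  3  3  3
 c  0  1  2  3  3  3  3  3  3  3  3
 c  0  1  2  3  3  3  4  4  4  4  4
 c  0  1  2  3  3  3  4  4  4  4  4
 a  0  1  2  3  3  4  4  4  5  5  5

3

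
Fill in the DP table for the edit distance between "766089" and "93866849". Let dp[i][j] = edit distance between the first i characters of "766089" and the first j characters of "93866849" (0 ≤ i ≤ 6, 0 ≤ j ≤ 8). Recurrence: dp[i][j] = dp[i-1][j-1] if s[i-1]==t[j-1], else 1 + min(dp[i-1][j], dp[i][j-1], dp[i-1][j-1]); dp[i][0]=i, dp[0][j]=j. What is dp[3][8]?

6

   ''  9  3  8  6  6  8  4  9
''  0  1  2  3  4  5  6  7  8
 7  1  1  2  3  4  5  6  7  8
 6  2  2  2  3  3  4  5  6  7
 6  3  3  3  3  3  3  4  5  6
 0  4  4  4  4  4  4  4  5  6
 8  5  5  5  4  5  5  4  5  6
 9  6  5  6  5  5  6  5  5  5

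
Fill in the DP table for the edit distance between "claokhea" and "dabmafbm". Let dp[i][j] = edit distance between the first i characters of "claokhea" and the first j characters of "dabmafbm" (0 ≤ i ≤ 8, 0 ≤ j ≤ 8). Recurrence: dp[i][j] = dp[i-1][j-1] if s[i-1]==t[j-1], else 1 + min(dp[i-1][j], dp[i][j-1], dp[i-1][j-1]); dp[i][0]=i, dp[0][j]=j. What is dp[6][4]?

5

   ''  d  a  b  m  a  f  b  m
''  0  1  2  3  4  5  6  7  8
 c  1  1  2  3  4  5  6  7  8
 l  2  2  2  3  4  5  6  7  8
 a  3  3  2  3  4  4  5  6  7
 o  4  4  3  3  4  5  5  6  7
 k  5  5  4  4  4  5  6  6  7
 h  6  6  5  5  5  5  6  7  7
 e  7  7  6  6  6  6  6  7  8
 a  8  8  7  7  7  6  7  7  8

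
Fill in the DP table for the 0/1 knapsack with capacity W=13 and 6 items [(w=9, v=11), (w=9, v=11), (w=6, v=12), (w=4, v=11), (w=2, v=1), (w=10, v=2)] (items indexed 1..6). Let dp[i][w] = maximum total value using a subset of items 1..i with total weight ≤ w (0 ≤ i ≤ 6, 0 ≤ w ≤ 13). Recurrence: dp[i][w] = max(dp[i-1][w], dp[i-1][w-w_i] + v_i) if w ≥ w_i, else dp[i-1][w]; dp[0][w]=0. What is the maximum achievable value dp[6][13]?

24

i\w   0   1   2   3   4   5   6   7   8   9  10  11  12  13
  0   0   0   0   0   0   0   0   0   0   0   0   0   0   0
  1   0   0   0   0   0   0   0   0   0  11  11  11  11  11
  2   0   0   0   0   0   0   0   0   0  11  11  11  11  11
  3   0   0   0   0   0   0  12  12  12  12  12  12  12  12
  4   0   0   0   0  11  11  12  12  12  12  23  23  23  23
  5   0   0   1   1  11  11  12  12  13  13  23  23  24  24
  6   0   0   1   1  11  11  12  12  13  13  23  23  24  24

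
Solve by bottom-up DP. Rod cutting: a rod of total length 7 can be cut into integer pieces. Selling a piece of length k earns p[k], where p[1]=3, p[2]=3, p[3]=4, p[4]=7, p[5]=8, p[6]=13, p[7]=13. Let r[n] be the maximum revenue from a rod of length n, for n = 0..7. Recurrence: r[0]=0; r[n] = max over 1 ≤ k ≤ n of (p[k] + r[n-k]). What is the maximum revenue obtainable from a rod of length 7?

21

   n    0    1    2    3    4    5    6    7
r[n]    0    3    6    9   12   15   18   21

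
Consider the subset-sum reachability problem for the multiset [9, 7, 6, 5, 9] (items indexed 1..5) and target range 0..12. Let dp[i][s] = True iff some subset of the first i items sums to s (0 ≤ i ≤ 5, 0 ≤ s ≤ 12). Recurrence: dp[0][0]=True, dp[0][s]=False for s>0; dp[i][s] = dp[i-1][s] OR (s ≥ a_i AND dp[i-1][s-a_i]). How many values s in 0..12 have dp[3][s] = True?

4

i\s   0   1   2   3   4   5   6   7   8   9  10  11  12
  0   T   F   F   F   F   F   F   F   F   F   F   F   F
  1   T   F   F   F   F   F   F   F   F   T   F   F   F
  2   T   F   F   F   F   F   F   T   F   T   F   F   F
  3   T   F   F   F   F   F   T   T   F   T   F   F   F
  4   T   F   F   F   F   T   T   T   F   T   F   T   T
  5   T   F   F   F   F   T   T   T   F   T   F   T   T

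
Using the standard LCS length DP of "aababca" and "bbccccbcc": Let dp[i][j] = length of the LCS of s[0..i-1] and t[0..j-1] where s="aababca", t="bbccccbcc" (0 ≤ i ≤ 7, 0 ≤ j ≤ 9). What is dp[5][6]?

   ''  b  b  c  c  c  c  b  c  c
''  0  0  0  0  0  0  0  0  0  0
 a  0  0  0  0  0  0  0  0  0  0
 a  0  0  0  0  0  0  0  0  0  0
 b  0  1  1  1  1  1  1  1  1  1
 a  0  1  1  1  1  1  1  1  1  1
 b  0  1  2  2  2  2  2  2  2  2
 c  0  1  2  3  3  3  3  3  3  3
 a  0  1  2  3  3  3  3  3  3  3

2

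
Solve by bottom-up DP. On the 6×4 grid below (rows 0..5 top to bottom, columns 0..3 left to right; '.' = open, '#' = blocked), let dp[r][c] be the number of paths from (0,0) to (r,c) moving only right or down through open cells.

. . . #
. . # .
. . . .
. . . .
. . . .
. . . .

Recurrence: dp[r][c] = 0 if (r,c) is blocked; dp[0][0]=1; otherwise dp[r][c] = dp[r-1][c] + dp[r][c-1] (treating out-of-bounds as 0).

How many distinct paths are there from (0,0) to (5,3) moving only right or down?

40

r\c   0   1   2   3
  0   1   1   1   0
  1   1   2   0   0
  2   1   3   3   3
  3   1   4   7  10
  4   1   5  12  22
  5   1   6  18  40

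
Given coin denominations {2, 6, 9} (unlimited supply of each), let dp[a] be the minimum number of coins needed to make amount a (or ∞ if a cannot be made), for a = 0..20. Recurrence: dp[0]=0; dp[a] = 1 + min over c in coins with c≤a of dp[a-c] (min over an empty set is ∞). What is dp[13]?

3

 a  0  1  2  3  4  5  6  7  8  9 10 11 12 13 14 15 16 17 18 19 20
dp  0  -  1  -  2  -  1  -  2  1  3  2  2  3  3  2  4  3  2  4  3
(- denotes ∞ / unreachable)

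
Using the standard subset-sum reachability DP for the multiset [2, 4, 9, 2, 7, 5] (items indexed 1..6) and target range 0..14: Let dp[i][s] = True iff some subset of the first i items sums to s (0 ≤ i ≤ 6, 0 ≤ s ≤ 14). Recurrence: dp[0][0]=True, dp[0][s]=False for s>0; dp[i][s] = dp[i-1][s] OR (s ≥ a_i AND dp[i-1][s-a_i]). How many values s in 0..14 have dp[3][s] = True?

i\s   0   1   2   3   4   5   6   7   8   9  10  11  12  13  14
  0   T   F   F   F   F   F   F   F   F   F   F   F   F   F   F
  1   T   F   T   F   F   F   F   F   F   F   F   F   F   F   F
  2   T   F   T   F   T   F   T   F   F   F   F   F   F   F   F
  3   T   F   T   F   T   F   T   F   F   T   F   T   F   T   F
  4   T   F   T   F   T   F   T   F   T   T   F   T   F   T   F
  5   T   F   T   F   T   F   T   T   T   T   F   T   F   T   F
  6   T   F   T   F   T   T   T   T   T   T   F   T   T   T   T

7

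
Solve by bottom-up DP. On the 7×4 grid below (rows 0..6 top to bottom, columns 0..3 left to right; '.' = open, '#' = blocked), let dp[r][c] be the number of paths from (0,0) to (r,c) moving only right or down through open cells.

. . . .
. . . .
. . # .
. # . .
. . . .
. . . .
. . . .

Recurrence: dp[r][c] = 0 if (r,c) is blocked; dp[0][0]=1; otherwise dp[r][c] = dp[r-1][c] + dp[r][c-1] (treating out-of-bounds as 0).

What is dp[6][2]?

r\c   0   1   2   3
  0   1   1   1   1
  1   1   2   3   4
  2   1   3   0   4
  3   1   0   0   4
  4   1   1   1   5
  5   1   2   3   8
  6   1   3   6  14

6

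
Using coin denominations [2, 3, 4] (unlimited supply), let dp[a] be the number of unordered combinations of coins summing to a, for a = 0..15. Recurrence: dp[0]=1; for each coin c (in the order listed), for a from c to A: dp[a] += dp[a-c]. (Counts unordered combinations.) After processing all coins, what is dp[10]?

after  coin     0     1     2     3     4     5     6     7     8     9    10    11    12    13    14    15
          2     1     0     1     0     1     0     1     0     1     0     1     0     1     0     1     0
          3     1     0     1     1     1     1     2     1     2     2     2     2     3     2     3     3
          4     1     0     1     1     2     1     3     2     4     3     5     4     7     5     8     7

5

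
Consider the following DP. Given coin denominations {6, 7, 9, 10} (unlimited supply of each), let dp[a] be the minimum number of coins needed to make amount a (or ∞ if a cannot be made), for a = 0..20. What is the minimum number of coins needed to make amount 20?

2

 a  0  1  2  3  4  5  6  7  8  9 10 11 12 13 14 15 16 17 18 19 20
dp  0  -  -  -  -  -  1  1  -  1  1  -  2  2  2  2  2  2  2  2  2
(- denotes ∞ / unreachable)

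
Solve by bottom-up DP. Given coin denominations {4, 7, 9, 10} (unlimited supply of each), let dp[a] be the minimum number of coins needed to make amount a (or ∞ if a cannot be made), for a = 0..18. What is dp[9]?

 a  0  1  2  3  4  5  6  7  8  9 10 11 12 13 14 15 16 17 18
dp  0  -  -  -  1  -  -  1  2  1  1  2  3  2  2  3  2  2  2
(- denotes ∞ / unreachable)

1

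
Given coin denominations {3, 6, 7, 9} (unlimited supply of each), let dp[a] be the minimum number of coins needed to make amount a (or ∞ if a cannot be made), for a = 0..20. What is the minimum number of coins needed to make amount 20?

3

 a  0  1  2  3  4  5  6  7  8  9 10 11 12 13 14 15 16 17 18 19 20
dp  0  -  -  1  -  -  1  1  -  1  2  -  2  2  2  2  2  3  2  3  3
(- denotes ∞ / unreachable)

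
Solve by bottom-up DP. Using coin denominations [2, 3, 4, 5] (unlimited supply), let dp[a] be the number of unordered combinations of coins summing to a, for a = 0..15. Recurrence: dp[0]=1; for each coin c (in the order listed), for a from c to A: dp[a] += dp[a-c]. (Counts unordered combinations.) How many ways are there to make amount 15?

after  coin     0     1     2     3     4     5     6     7     8     9    10    11    12    13    14    15
          2     1     0     1     0     1     0     1     0     1     0     1     0     1     0     1     0
          3     1     0     1     1     1     1     2     1     2     2     2     2     3     2     3     3
          4     1     0     1     1     2     1     3     2     4     3     5     4     7     5     8     7
          5     1     0     1     1     2     2     3     3     5     5     7     7    10    10    13    14

14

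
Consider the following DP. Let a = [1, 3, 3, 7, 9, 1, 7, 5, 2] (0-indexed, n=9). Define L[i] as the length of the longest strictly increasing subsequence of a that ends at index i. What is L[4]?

   i    0    1    2    3    4    5    6    7    8
a[i]    1    3    3    7    9    1    7    5    2
L[i]    1    2    2    3    4    1    3    3    2

4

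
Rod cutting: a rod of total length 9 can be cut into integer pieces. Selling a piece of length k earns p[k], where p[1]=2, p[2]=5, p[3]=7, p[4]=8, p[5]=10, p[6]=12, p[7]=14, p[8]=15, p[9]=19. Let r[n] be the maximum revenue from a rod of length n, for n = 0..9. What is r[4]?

10

   n    0    1    2    3    4    5    6    7    8    9
r[n]    0    2    5    7   10   12   15   17   20   22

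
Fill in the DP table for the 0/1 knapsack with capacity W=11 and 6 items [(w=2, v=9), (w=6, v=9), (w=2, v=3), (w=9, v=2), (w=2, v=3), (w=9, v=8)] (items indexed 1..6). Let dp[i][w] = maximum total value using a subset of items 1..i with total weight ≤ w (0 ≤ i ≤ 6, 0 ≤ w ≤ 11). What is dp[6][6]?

i\w   0   1   2   3   4   5   6   7   8   9  10  11
  0   0   0   0   0   0   0   0   0   0   0   0   0
  1   0   0   9   9   9   9   9   9   9   9   9   9
  2   0   0   9   9   9   9   9   9  18  18  18  18
  3   0   0   9   9  12  12  12  12  18  18  21  21
  4   0   0   9   9  12  12  12  12  18  18  21  21
  5   0   0   9   9  12  12  15  15  18  18  21  21
  6   0   0   9   9  12  12  15  15  18  18  21  21

15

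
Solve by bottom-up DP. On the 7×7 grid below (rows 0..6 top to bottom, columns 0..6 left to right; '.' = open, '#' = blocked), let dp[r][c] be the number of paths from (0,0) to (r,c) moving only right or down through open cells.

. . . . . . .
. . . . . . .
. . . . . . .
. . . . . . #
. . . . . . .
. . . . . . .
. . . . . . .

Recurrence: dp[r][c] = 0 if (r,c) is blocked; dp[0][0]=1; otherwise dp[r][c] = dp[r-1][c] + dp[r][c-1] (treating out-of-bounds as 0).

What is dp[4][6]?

r\c   0   1   2   3   4   5   6
  0   1   1   1   1   1   1   1
  1   1   2   3   4   5   6   7
  2   1   3   6  10  15  21  28
  3   1   4  10  20  35  56   0
  4   1   5  15  35  70 126 126
  5   1   6  21  56 126 252 378
  6   1   7  28  84 210 462 840

126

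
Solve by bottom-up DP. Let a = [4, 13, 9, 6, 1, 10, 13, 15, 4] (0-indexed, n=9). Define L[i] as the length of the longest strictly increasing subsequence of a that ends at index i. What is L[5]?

   i    0    1    2    3    4    5    6    7    8
a[i]    4   13    9    6    1   10   13   15    4
L[i]    1    2    2    2    1    3    4    5    2

3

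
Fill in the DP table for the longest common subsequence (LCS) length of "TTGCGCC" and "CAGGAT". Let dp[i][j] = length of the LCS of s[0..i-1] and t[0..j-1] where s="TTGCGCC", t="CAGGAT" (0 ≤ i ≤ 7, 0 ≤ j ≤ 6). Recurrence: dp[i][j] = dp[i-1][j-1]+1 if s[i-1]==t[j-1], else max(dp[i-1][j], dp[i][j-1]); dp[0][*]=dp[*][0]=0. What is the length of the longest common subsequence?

2

   ''  C  A  G  G  A  T
''  0  0  0  0  0  0  0
 T  0  0  0  0  0  0  1
 T  0  0  0  0  0  0  1
 G  0  0  0  1  1  1  1
 C  0  1  1  1  1  1  1
 G  0  1  1  2  2  2  2
 C  0  1  1  2  2  2  2
 C  0  1  1  2  2  2  2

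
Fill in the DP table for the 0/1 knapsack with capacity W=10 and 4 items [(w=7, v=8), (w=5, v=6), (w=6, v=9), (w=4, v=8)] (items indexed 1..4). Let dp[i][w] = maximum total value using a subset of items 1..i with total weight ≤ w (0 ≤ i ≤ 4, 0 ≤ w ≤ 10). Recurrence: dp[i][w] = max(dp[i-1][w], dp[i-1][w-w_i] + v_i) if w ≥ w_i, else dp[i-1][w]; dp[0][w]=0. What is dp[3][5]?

i\w   0   1   2   3   4   5   6   7   8   9  10
  0   0   0   0   0   0   0   0   0   0   0   0
  1   0   0   0   0   0   0   0   8   8   8   8
  2   0   0   0   0   0   6   6   8   8   8   8
  3   0   0   0   0   0   6   9   9   9   9   9
  4   0   0   0   0   8   8   9   9   9  14  17

6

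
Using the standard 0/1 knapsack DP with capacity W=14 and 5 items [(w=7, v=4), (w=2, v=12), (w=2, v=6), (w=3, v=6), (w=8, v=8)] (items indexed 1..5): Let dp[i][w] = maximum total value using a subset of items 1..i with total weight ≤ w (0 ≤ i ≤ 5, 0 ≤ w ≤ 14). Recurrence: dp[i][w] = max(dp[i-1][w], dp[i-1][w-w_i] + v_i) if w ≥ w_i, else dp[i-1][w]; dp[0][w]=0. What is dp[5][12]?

i\w   0   1   2   3   4   5   6   7   8   9  10  11  12  13  14
  0   0   0   0   0   0   0   0   0   0   0   0   0   0   0   0
  1   0   0   0   0   0   0   0   4   4   4   4   4   4   4   4
  2   0   0  12  12  12  12  12  12  12  16  16  16  16  16  16
  3   0   0  12  12  18  18  18  18  18  18  18  22  22  22  22
  4   0   0  12  12  18  18  18  24  24  24  24  24  24  24  28
  5   0   0  12  12  18  18  18  24  24  24  24  24  26  26  28

26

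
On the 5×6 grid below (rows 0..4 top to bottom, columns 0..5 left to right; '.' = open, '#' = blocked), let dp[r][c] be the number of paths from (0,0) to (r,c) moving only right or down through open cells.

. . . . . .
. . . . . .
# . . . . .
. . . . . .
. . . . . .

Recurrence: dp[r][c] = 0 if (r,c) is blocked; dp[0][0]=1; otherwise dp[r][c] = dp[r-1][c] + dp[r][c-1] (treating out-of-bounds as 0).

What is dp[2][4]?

14

r\c   0   1   2   3   4   5
  0   1   1   1   1   1   1
  1   1   2   3   4   5   6
  2   0   2   5   9  14  20
  3   0   2   7  16  30  50
  4   0   2   9  25  55 105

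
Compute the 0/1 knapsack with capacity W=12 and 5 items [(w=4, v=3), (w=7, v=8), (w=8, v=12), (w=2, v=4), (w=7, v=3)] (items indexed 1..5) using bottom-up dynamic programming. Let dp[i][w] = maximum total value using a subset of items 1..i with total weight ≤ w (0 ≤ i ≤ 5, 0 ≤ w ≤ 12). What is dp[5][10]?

16

i\w   0   1   2   3   4   5   6   7   8   9  10  11  12
  0   0   0   0   0   0   0   0   0   0   0   0   0   0
  1   0   0   0   0   3   3   3   3   3   3   3   3   3
  2   0   0   0   0   3   3   3   8   8   8   8  11  11
  3   0   0   0   0   3   3   3   8  12  12  12  12  15
  4   0   0   4   4   4   4   7   8  12  12  16  16  16
  5   0   0   4   4   4   4   7   8  12  12  16  16  16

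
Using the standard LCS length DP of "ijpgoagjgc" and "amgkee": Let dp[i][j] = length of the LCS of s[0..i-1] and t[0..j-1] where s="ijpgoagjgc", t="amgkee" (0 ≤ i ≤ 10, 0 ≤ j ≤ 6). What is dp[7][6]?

2

   ''  a  m  g  k  e  e
''  0  0  0  0  0  0  0
 i  0  0  0  0  0  0  0
 j  0  0  0  0  0  0  0
 p  0  0  0  0  0  0  0
 g  0  0  0  1  1  1  1
 o  0  0  0  1  1  1  1
 a  0  1  1  1  1  1  1
 g  0  1  1  2  2  2  2
 j  0  1  1  2  2  2  2
 g  0  1  1  2  2  2  2
 c  0  1  1  2  2  2  2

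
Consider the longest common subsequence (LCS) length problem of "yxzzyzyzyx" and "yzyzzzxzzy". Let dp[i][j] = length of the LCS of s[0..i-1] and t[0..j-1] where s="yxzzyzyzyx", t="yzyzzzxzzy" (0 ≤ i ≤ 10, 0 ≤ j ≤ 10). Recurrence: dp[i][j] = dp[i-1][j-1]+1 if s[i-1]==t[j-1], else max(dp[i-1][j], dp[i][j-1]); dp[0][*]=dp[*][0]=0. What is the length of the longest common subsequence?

   ''  y  z  y  z  z  z  x  z  z  y
''  0  0  0  0  0  0  0  0  0  0  0
 y  0  1  1  1  1  1  1  1  1  1  1
 x  0  1  1  1  1  1  1  2  2  2  2
 z  0  1  2  2  2  2  2  2  3  3  3
 z  0  1  2  2  3  3  3  3  3  4  4
 y  0  1  2  3  3  3  3  3  3  4  5
 z  0  1  2  3  4  4  4  4  4  4  5
 y  0  1  2  3  4  4  4  4  4  4  5
 z  0  1  2  3  4  5  5  5  5  5  5
 y  0  1  2  3  4  5  5  5  5  5  6
 x  0  1  2  3  4  5  5  6  6  6  6

6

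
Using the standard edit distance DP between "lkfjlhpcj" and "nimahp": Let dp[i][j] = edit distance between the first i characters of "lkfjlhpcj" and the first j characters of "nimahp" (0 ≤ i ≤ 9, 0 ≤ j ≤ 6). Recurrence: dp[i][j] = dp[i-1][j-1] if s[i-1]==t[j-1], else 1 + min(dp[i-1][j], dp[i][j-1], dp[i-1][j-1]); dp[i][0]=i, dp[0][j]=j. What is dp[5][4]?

5

   ''  n  i  m  a  h  p
''  0  1  2  3  4  5  6
 l  1  1  2  3  4  5  6
 k  2  2  2  3  4  5  6
 f  3  3  3  3  4  5  6
 j  4  4  4  4  4  5  6
 l  5  5  5  5  5  5  6
 h  6  6  6  6  6  5  6
 p  7  7  7  7  7  6  5
 c  8  8  8  8  8  7  6
 j  9  9  9  9  9  8  7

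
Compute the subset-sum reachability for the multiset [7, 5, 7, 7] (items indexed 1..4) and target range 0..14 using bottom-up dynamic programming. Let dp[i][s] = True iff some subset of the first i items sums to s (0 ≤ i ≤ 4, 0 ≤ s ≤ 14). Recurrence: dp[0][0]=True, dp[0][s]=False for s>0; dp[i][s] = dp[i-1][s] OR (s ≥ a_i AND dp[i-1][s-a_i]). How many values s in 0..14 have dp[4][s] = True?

5

i\s   0   1   2   3   4   5   6   7   8   9  10  11  12  13  14
  0   T   F   F   F   F   F   F   F   F   F   F   F   F   F   F
  1   T   F   F   F   F   F   F   T   F   F   F   F   F   F   F
  2   T   F   F   F   F   T   F   T   F   F   F   F   T   F   F
  3   T   F   F   F   F   T   F   T   F   F   F   F   T   F   T
  4   T   F   F   F   F   T   F   T   F   F   F   F   T   F   T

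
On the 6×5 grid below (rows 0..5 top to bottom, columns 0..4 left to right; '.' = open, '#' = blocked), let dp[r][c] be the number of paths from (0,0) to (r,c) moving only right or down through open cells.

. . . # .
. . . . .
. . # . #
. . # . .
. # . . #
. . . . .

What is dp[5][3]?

r\c   0   1   2   3   4
  0   1   1   1   0   0
  1   1   2   3   3   3
  2   1   3   0   3   0
  3   1   4   0   3   3
  4   1   0   0   3   0
  5   1   1   1   4   4

4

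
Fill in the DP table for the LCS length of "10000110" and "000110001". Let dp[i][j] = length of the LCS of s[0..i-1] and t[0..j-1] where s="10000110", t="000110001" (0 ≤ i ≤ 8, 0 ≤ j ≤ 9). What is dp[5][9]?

4

   ''  0  0  0  1  1  0  0  0  1
''  0  0  0  0  0  0  0  0  0  0
 1  0  0  0  0  1  1  1  1  1  1
 0  0  1  1  1  1  1  2  2  2  2
 0  0  1  2  2  2  2  2  3  3  3
 0  0  1  2  3  3  3  3  3  4  4
 0  0  1  2  3  3  3  4  4  4  4
 1  0  1  2  3  4  4  4  4  4  5
 1  0  1  2  3  4  5  5  5  5  5
 0  0  1  2  3  4  5  6  6  6  6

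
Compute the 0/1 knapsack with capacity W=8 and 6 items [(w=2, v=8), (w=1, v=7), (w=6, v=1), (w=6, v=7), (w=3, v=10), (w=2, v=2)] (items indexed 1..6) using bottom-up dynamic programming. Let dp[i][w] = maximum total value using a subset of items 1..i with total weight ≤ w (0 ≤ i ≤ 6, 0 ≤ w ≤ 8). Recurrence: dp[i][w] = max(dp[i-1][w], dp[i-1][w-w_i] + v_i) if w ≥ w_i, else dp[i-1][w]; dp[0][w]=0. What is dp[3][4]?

i\w   0   1   2   3   4   5   6   7   8
  0   0   0   0   0   0   0   0   0   0
  1   0   0   8   8   8   8   8   8   8
  2   0   7   8  15  15  15  15  15  15
  3   0   7   8  15  15  15  15  15  15
  4   0   7   8  15  15  15  15  15  15
  5   0   7   8  15  17  18  25  25  25
  6   0   7   8  15  17  18  25  25  27

15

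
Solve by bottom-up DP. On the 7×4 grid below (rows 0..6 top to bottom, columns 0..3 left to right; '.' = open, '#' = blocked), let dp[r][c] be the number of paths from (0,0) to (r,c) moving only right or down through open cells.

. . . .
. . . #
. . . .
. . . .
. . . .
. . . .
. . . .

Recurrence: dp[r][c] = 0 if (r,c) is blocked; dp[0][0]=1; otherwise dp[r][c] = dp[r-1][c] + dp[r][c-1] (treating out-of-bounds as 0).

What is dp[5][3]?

r\c   0   1   2   3
  0   1   1   1   1
  1   1   2   3   0
  2   1   3   6   6
  3   1   4  10  16
  4   1   5  15  31
  5   1   6  21  52
  6   1   7  28  80

52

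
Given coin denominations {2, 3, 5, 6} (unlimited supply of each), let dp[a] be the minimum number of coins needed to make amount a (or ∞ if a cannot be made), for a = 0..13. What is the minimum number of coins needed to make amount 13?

 a  0  1  2  3  4  5  6  7  8  9 10 11 12 13
dp  0  -  1  1  2  1  1  2  2  2  2  2  2  3
(- denotes ∞ / unreachable)

3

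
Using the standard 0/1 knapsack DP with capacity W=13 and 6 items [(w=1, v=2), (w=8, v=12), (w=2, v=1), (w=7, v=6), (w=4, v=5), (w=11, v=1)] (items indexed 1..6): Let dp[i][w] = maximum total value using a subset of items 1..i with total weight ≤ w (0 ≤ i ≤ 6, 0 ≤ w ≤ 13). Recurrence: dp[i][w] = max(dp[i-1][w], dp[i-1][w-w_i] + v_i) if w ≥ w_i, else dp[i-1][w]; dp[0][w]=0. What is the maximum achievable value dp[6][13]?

19

i\w   0   1   2   3   4   5   6   7   8   9  10  11  12  13
  0   0   0   0   0   0   0   0   0   0   0   0   0   0   0
  1   0   2   2   2   2   2   2   2   2   2   2   2   2   2
  2   0   2   2   2   2   2   2   2  12  14  14  14  14  14
  3   0   2   2   3   3   3   3   3  12  14  14  15  15  15
  4   0   2   2   3   3   3   3   6  12  14  14  15  15  15
  5   0   2   2   3   5   7   7   8  12  14  14  15  17  19
  6   0   2   2   3   5   7   7   8  12  14  14  15  17  19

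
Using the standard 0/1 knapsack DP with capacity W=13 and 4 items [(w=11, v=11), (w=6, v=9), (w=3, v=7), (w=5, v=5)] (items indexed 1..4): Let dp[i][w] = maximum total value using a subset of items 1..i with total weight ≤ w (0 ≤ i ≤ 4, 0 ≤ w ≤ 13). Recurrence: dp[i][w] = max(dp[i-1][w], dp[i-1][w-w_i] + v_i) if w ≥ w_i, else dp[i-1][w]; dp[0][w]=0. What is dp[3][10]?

16

i\w   0   1   2   3   4   5   6   7   8   9  10  11  12  13
  0   0   0   0   0   0   0   0   0   0   0   0   0   0   0
  1   0   0   0   0   0   0   0   0   0   0   0  11  11  11
  2   0   0   0   0   0   0   9   9   9   9   9  11  11  11
  3   0   0   0   7   7   7   9   9   9  16  16  16  16  16
  4   0   0   0   7   7   7   9   9  12  16  16  16  16  16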